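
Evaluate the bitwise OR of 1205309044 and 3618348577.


0b1000111110101111000111001110100 | 0b11010111101010111001111000100001 = 0b11010111111111111001111001110101 = 3623853685

3623853685


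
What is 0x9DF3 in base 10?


9DF3 hex = 40435 decimal

40435


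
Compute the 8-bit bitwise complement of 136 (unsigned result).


~0b10001000 = 0b1110111 = 119 (8-bit unsigned)

119


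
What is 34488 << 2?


0b1000011010111000 << 2 = 0b100001101011100000 = 137952

137952


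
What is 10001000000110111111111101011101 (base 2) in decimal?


10001000000110111111111101011101 in decimal = 2283536221

2283536221


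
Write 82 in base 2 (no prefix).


82 = 1010010 in binary

1010010


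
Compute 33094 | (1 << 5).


33094 | (1 << 5) = 33094 | 32 = 33126

33126


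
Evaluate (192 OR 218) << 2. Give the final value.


Step 1: 192 | 218 = 218
Step 2: 218 << 2 = 872

872


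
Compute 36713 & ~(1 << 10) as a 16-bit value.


36713 & ~(1 << 10) = 35689

35689


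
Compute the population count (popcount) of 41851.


0b1010001101111011 has 10 set bits

10


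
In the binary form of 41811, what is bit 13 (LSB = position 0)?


0b1010001101010011, position 13 = 1

1


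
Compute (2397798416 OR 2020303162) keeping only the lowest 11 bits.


Step 1: 2397798416 | 2020303162 = 4276871482
Step 2: 4276871482 & 2047 = 314

314


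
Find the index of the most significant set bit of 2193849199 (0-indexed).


0b10000010110000110111101101101111. Highest set bit at position 31

31


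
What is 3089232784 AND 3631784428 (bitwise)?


0b10111000001000011111001110010000 & 0b11011000011110001010000111101100 = 0b10011000001000001010000110000000 = 2552275328

2552275328


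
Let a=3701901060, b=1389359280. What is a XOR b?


3701901060 ^ 1389359280 = 2389276596

2389276596


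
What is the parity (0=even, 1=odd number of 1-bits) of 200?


0b11001000 has 3 ones => parity 1

1


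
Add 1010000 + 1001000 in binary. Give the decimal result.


1010000 + 1001000 = 10011000 = 152

152


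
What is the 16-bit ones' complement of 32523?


32523 ^ 65535 = 33012

33012


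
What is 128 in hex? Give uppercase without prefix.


128 = 80 hex

80


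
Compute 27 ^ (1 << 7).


27 ^ (1 << 7) = 27 ^ 128 = 155

155


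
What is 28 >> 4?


0b11100 >> 4 = 0b1 = 1

1


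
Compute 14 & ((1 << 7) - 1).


14 & 127 = 14

14


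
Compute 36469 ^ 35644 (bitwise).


0b1000111001110101 ^ 0b1000101100111100 = 0b10101001001 = 1353

1353


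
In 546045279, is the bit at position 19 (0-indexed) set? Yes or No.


0b100000100010111111110101011111, bit 19 = 1. Yes

Yes


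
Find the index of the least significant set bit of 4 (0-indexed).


0b100. Lowest set bit at position 2

2


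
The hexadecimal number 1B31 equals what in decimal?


1B31 hex = 6961 decimal

6961


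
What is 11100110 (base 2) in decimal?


11100110 in decimal = 230

230


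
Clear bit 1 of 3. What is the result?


3 & ~(1 << 1) = 1

1


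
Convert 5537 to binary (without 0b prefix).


5537 = 1010110100001 in binary

1010110100001


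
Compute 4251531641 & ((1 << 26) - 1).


4251531641 & 67108863 = 23673209

23673209


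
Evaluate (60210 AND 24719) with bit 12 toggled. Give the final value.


Step 1: 60210 & 24719 = 24578
Step 2: 24578 ^ (1 << 12) = 24578 ^ 4096 = 28674

28674


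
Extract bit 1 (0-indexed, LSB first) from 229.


0b11100101, position 1 = 0

0


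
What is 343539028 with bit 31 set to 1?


343539028 | (1 << 31) = 343539028 | 2147483648 = 2491022676

2491022676


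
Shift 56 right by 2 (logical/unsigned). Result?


0b111000 >> 2 = 0b1110 = 14

14


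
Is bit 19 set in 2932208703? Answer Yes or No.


0b10101110110001011111010000111111, bit 19 = 0. No

No


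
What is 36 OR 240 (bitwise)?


0b100100 | 0b11110000 = 0b11110100 = 244

244


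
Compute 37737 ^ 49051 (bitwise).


0b1001001101101001 ^ 0b1011111110011011 = 0b10110011110010 = 11506

11506


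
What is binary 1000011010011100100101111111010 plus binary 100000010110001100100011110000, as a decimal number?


1000011010011100100101111111010 + 100000010110001100100011110000 = 1100011101001110001010011101010 = 1671894250

1671894250


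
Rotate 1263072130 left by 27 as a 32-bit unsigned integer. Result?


Rotate 0b1001011010010001111001110000010 left by 27 (32-bit) = 0b10010010110100100011110011100 = 307906460

307906460


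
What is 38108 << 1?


0b1001010011011100 << 1 = 0b10010100110111000 = 76216

76216


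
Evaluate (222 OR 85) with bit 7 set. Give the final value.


Step 1: 222 | 85 = 223
Step 2: 223 | (1 << 7) = 223 | 128 = 223

223


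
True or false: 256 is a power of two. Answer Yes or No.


0b100000000. Only one bit set => Yes

Yes


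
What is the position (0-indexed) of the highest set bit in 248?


0b11111000. Highest set bit at position 7

7


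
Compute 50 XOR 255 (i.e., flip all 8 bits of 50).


50 ^ 255 = 205

205


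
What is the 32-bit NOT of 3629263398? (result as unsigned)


~0b11011000010100100010101000100110 = 0b100111101011011101010111011001 = 665703897 (32-bit unsigned)

665703897


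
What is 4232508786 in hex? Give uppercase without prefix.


4232508786 = FC46F572 hex

FC46F572


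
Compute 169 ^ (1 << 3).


169 ^ (1 << 3) = 169 ^ 8 = 161

161


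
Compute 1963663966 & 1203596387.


0b1110101000010110010001001011110 & 0b1000111101111010110110001100011 = 0b1000101000010010010000001000010 = 1158225986

1158225986


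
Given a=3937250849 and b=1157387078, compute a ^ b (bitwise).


3937250849 ^ 1157387078 = 2924608871

2924608871


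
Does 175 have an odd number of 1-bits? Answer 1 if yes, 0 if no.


0b10101111 has 6 ones => parity 0

0


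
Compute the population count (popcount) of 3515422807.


0b11010001100010010001100001010111 has 14 set bits

14


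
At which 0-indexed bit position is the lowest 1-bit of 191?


0b10111111. Lowest set bit at position 0

0


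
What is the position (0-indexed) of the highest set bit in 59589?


0b1110100011000101. Highest set bit at position 15

15


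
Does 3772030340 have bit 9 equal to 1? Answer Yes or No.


0b11100000110101001001110110000100, bit 9 = 0. No

No


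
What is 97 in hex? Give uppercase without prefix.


97 = 61 hex

61


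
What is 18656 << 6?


0b100100011100000 << 6 = 0b100100011100000000000 = 1193984

1193984


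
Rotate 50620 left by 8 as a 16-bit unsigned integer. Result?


Rotate 0b1100010110111100 left by 8 (16-bit) = 0b1011110011000101 = 48325

48325


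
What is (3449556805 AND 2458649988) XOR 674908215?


Step 1: 3449556805 & 2458649988 = 2156659972
Step 2: 2156659972 ^ 674908215 = 2830519603

2830519603


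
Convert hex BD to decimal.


BD hex = 189 decimal

189


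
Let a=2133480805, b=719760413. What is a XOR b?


2133480805 ^ 719760413 = 1439496568

1439496568


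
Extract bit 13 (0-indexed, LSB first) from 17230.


0b100001101001110, position 13 = 0

0


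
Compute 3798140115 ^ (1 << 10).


3798140115 ^ (1 << 10) = 3798140115 ^ 1024 = 3798139091

3798139091


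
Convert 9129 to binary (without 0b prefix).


9129 = 10001110101001 in binary

10001110101001


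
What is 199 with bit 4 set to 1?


199 | (1 << 4) = 199 | 16 = 215

215


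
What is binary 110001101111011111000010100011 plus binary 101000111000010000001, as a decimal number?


110001101111011111000010100011 + 101000111000010000001 = 110001110100100110000100100100 = 835871012

835871012


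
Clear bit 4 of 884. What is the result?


884 & ~(1 << 4) = 868

868


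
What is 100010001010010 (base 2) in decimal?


100010001010010 in decimal = 17490

17490


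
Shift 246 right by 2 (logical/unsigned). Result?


0b11110110 >> 2 = 0b111101 = 61

61


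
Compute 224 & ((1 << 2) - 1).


224 & 3 = 0

0


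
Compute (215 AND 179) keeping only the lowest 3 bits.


Step 1: 215 & 179 = 147
Step 2: 147 & 7 = 3

3


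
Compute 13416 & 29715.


0b11010001101000 & 0b111010000010011 = 0b11010000000000 = 13312

13312


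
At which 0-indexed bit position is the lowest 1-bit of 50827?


0b1100011010001011. Lowest set bit at position 0

0


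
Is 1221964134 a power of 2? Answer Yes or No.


0b1001000110101011011000101100110. Multiple bits set => No

No


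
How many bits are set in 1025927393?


0b111101001001100110100011100001 has 15 set bits

15


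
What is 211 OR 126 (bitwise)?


0b11010011 | 0b1111110 = 0b11111111 = 255

255


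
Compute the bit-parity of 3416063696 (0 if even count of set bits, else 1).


0b11001011100111001111111011010000 has 19 ones => parity 1

1


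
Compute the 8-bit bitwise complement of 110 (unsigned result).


~0b1101110 = 0b10010001 = 145 (8-bit unsigned)

145


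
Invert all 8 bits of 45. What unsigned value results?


45 ^ 255 = 210

210


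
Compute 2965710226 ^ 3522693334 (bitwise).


0b10110000110001010010010110010010 ^ 0b11010001111110000000100011010110 = 0b1100001001111010010110101000100 = 1631399236

1631399236


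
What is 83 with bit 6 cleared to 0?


83 & ~(1 << 6) = 19

19


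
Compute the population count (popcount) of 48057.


0b1011101110111001 has 11 set bits

11


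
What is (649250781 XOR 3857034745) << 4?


Step 1: 649250781 ^ 3857034745 = 3277285924
Step 2: 3277285924 << 4 = 52436574784

52436574784


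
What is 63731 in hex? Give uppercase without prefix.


63731 = F8F3 hex

F8F3


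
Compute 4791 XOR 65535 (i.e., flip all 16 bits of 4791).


4791 ^ 65535 = 60744

60744


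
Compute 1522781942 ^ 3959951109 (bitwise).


0b1011010110000111100111011110110 ^ 0b11101100000010000000111100000101 = 0b10110110110010111100000111110011 = 3066806771

3066806771


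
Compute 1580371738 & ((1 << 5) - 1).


1580371738 & 31 = 26

26


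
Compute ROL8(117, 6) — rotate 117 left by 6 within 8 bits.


Rotate 0b1110101 left by 6 (8-bit) = 0b1011101 = 93

93


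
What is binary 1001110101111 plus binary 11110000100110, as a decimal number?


1001110101111 + 11110000100110 = 100111111010101 = 20437

20437


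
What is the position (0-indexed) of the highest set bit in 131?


0b10000011. Highest set bit at position 7

7


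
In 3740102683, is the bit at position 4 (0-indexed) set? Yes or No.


0b11011110111011010111000000011011, bit 4 = 1. Yes

Yes


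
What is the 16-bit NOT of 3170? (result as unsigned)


~0b110001100010 = 0b1111001110011101 = 62365 (16-bit unsigned)

62365


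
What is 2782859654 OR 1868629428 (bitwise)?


0b10100101110111110001000110000110 | 0b1101111011000010000010110110100 = 0b11101111111111110001010110110110 = 4026471862

4026471862


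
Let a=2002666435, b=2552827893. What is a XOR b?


2002666435 ^ 2552827893 = 4017572918

4017572918


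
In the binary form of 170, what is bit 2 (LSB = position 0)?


0b10101010, position 2 = 0

0


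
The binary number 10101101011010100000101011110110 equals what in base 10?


10101101011010100000101011110110 in decimal = 2909407990

2909407990


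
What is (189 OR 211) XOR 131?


Step 1: 189 | 211 = 255
Step 2: 255 ^ 131 = 124

124


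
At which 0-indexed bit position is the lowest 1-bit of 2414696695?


0b10001111111011010101100011110111. Lowest set bit at position 0

0


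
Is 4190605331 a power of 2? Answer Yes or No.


0b11111001110001111001000000010011. Multiple bits set => No

No


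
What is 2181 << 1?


0b100010000101 << 1 = 0b1000100001010 = 4362

4362


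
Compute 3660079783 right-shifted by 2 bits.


0b11011010001010000110001010100111 >> 2 = 0b110110100010100001100010101001 = 915019945

915019945


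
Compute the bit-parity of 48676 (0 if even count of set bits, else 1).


0b1011111000100100 has 8 ones => parity 0

0


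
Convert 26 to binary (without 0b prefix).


26 = 11010 in binary

11010


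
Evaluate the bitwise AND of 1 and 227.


0b1 & 0b11100011 = 0b1 = 1

1


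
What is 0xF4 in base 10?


F4 hex = 244 decimal

244


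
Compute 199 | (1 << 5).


199 | (1 << 5) = 199 | 32 = 231

231


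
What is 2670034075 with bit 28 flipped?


2670034075 ^ (1 << 28) = 2670034075 ^ 268435456 = 2401598619

2401598619


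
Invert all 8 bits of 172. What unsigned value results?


172 ^ 255 = 83

83


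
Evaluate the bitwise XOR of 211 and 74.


0b11010011 ^ 0b1001010 = 0b10011001 = 153

153


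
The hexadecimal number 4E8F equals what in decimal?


4E8F hex = 20111 decimal

20111


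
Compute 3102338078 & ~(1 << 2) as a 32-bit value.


3102338078 & ~(1 << 2) = 3102338074

3102338074


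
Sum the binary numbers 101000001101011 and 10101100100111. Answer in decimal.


101000001101011 + 10101100100111 = 111101110010010 = 31634

31634


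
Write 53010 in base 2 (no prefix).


53010 = 1100111100010010 in binary

1100111100010010


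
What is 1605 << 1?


0b11001000101 << 1 = 0b110010001010 = 3210

3210


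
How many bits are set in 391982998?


0b10111010111010010111110010110 has 18 set bits

18


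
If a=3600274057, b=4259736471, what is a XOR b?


3600274057 ^ 4259736471 = 728873246

728873246


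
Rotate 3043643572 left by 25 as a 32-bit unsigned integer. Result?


Rotate 0b10110101011010100101000010110100 left by 25 (32-bit) = 0b1101001011010101101010010100001 = 1768608929

1768608929


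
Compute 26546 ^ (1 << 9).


26546 ^ (1 << 9) = 26546 ^ 512 = 26034

26034


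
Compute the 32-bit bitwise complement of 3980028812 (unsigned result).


~0b11101101001110100110101110001100 = 0b10010110001011001010001110011 = 314938483 (32-bit unsigned)

314938483


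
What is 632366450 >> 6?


0b100101101100010010010101110010 >> 6 = 0b100101101100010010010101 = 9880725

9880725


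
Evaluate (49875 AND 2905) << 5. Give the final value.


Step 1: 49875 & 2905 = 593
Step 2: 593 << 5 = 18976

18976


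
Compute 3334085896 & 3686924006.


0b11000110101110100001110100001000 & 0b11011011110000011111111011100110 = 0b11000010100000000001110000000000 = 3263175680

3263175680


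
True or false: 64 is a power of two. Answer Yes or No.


0b1000000. Only one bit set => Yes

Yes


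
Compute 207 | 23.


0b11001111 | 0b10111 = 0b11011111 = 223

223


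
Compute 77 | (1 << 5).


77 | (1 << 5) = 77 | 32 = 109

109


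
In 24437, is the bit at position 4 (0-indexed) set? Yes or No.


0b101111101110101, bit 4 = 1. Yes

Yes


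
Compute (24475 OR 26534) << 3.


Step 1: 24475 | 26534 = 32703
Step 2: 32703 << 3 = 261624

261624


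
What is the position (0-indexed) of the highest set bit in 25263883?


0b1100000010111111100001011. Highest set bit at position 24

24


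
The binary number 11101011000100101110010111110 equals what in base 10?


11101011000100101110010111110 in decimal = 492985534

492985534


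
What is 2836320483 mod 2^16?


2836320483 & 65535 = 53475

53475


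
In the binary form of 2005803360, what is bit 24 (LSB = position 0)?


0b1110111100011100010000101100000, position 24 = 1

1


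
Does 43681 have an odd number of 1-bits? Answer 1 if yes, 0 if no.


0b1010101010100001 has 7 ones => parity 1

1


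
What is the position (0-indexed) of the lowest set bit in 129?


0b10000001. Lowest set bit at position 0

0


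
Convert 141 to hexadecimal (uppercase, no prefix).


141 = 8D hex

8D


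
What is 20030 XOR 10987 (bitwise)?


0b100111000111110 ^ 0b10101011101011 = 0b110010011010101 = 25813

25813


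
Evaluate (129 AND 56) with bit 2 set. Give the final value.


Step 1: 129 & 56 = 0
Step 2: 0 | (1 << 2) = 0 | 4 = 4

4


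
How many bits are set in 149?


0b10010101 has 4 set bits

4


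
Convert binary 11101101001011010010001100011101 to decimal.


11101101001011010010001100011101 in decimal = 3979158301

3979158301


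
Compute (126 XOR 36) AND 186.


Step 1: 126 ^ 36 = 90
Step 2: 90 & 186 = 26

26


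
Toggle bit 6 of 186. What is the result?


186 ^ (1 << 6) = 186 ^ 64 = 250

250


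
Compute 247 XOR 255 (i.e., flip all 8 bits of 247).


247 ^ 255 = 8

8


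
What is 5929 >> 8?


0b1011100101001 >> 8 = 0b10111 = 23

23


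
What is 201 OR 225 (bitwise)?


0b11001001 | 0b11100001 = 0b11101001 = 233

233


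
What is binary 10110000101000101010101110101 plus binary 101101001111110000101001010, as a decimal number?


10110000101000101010101110101 + 101101001111110000101001010 = 11011101111000011011010111111 = 465319615

465319615


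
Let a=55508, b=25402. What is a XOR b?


55508 ^ 25402 = 48110

48110


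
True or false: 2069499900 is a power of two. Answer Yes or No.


0b1111011010110100000111111111100. Multiple bits set => No

No


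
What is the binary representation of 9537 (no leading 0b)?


9537 = 10010101000001 in binary

10010101000001


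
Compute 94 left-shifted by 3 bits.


0b1011110 << 3 = 0b1011110000 = 752

752


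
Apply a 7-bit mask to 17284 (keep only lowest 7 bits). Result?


17284 & 127 = 4

4


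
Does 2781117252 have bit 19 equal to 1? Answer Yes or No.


0b10100101110001000111101101000100, bit 19 = 0. No

No


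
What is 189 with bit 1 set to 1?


189 | (1 << 1) = 189 | 2 = 191

191


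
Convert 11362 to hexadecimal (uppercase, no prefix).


11362 = 2C62 hex

2C62


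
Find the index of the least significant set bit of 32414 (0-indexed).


0b111111010011110. Lowest set bit at position 1

1


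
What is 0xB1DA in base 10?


B1DA hex = 45530 decimal

45530


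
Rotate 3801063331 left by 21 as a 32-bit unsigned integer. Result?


Rotate 0b11100010100011111001111110100011 left by 21 (32-bit) = 0b11110100011111000101000111110011 = 4101788147

4101788147


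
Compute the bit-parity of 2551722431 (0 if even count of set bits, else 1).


0b10011000000110000011000110111111 has 15 ones => parity 1

1


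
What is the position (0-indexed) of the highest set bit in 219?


0b11011011. Highest set bit at position 7

7


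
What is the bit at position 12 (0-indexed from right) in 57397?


0b1110000000110101, position 12 = 0

0


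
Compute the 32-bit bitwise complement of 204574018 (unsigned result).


~0b1100001100011000110101000010 = 0b11110011110011100111001010111101 = 4090393277 (32-bit unsigned)

4090393277


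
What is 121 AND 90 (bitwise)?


0b1111001 & 0b1011010 = 0b1011000 = 88

88


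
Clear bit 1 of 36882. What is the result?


36882 & ~(1 << 1) = 36880

36880


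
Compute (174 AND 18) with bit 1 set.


Step 1: 174 & 18 = 2
Step 2: 2 | (1 << 1) = 2 | 2 = 2

2


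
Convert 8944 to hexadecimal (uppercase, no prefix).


8944 = 22F0 hex

22F0


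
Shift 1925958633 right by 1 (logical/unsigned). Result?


0b1110010110010111100101111101001 >> 1 = 0b111001011001011110010111110100 = 962979316

962979316


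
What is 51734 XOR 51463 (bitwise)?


0b1100101000010110 ^ 0b1100100100000111 = 0b1100010001 = 785

785


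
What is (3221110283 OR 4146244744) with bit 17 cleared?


Step 1: 3221110283 | 4146244744 = 4294885003
Step 2: 4294885003 & ~(1 << 17) = 4294753931

4294753931


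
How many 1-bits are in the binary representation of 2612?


0b101000110100 has 5 set bits

5


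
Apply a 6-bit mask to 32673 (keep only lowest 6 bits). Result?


32673 & 63 = 33

33


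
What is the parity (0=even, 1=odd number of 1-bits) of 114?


0b1110010 has 4 ones => parity 0

0


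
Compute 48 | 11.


0b110000 | 0b1011 = 0b111011 = 59

59


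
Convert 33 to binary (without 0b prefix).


33 = 100001 in binary

100001


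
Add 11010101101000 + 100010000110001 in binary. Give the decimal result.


11010101101000 + 100010000110001 = 111100110011001 = 31129

31129


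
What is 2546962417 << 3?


0b10010111110011111000111111110001 << 3 = 0b10010111110011111000111111110001000 = 20375699336

20375699336


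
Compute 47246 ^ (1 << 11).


47246 ^ (1 << 11) = 47246 ^ 2048 = 45198

45198


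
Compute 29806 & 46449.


0b111010001101110 & 0b1011010101110001 = 0b11010001100000 = 13408

13408


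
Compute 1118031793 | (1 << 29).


1118031793 | (1 << 29) = 1118031793 | 536870912 = 1654902705

1654902705


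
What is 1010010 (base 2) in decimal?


1010010 in decimal = 82

82


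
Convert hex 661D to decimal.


661D hex = 26141 decimal

26141


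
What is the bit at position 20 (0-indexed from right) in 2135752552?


0b1111111010011001111111101101000, position 20 = 0

0


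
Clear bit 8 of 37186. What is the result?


37186 & ~(1 << 8) = 36930

36930


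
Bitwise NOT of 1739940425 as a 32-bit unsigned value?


~0b1100111101101010110001001001001 = 0b10011000010010101001110110110110 = 2555026870 (32-bit unsigned)

2555026870


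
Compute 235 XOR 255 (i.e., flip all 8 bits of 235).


235 ^ 255 = 20

20


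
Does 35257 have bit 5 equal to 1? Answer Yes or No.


0b1000100110111001, bit 5 = 1. Yes

Yes


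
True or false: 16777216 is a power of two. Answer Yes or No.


0b1000000000000000000000000. Only one bit set => Yes

Yes


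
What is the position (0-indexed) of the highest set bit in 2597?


0b101000100101. Highest set bit at position 11

11


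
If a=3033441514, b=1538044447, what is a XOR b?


3033441514 ^ 1538044447 = 4016183029

4016183029


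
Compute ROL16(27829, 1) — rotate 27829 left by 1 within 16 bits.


Rotate 0b110110010110101 left by 1 (16-bit) = 0b1101100101101010 = 55658

55658


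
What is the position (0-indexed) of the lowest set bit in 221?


0b11011101. Lowest set bit at position 0

0


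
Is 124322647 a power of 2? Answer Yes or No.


0b111011010010000001101010111. Multiple bits set => No

No


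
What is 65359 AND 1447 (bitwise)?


0b1111111101001111 & 0b10110100111 = 0b10100000111 = 1287

1287


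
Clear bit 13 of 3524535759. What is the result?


3524535759 & ~(1 << 13) = 3524527567

3524527567


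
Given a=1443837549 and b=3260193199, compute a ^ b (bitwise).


1443837549 ^ 3260193199 = 2489167810

2489167810


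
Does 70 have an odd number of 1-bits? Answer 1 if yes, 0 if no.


0b1000110 has 3 ones => parity 1

1


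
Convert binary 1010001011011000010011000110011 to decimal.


1010001011011000010011000110011 in decimal = 1366042163

1366042163


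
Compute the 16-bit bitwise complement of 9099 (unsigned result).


~0b10001110001011 = 0b1101110001110100 = 56436 (16-bit unsigned)

56436


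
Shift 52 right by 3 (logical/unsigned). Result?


0b110100 >> 3 = 0b110 = 6

6


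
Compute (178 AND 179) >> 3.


Step 1: 178 & 179 = 178
Step 2: 178 >> 3 = 22

22


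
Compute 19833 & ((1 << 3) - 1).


19833 & 7 = 1

1


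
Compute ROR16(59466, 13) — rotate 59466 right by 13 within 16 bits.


Rotate 0b1110100001001010 right by 13 (16-bit) = 0b100001001010111 = 16983

16983


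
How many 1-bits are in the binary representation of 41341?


0b1010000101111101 has 9 set bits

9


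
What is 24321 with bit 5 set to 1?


24321 | (1 << 5) = 24321 | 32 = 24353

24353


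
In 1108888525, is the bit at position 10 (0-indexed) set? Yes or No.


0b1000010000110000100101111001101, bit 10 = 0. No

No


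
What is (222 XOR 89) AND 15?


Step 1: 222 ^ 89 = 135
Step 2: 135 & 15 = 7

7


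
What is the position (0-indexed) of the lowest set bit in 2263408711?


0b10000110111010001110000001000111. Lowest set bit at position 0

0


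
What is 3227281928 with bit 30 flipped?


3227281928 ^ (1 << 30) = 3227281928 ^ 1073741824 = 2153540104

2153540104


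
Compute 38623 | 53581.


0b1001011011011111 | 0b1101000101001101 = 0b1101011111011111 = 55263

55263


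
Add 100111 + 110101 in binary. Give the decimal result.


100111 + 110101 = 1011100 = 92

92


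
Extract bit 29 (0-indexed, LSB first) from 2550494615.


0b10011000000001010111010110010111, position 29 = 0

0


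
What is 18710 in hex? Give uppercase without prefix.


18710 = 4916 hex

4916


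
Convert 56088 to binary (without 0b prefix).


56088 = 1101101100011000 in binary

1101101100011000


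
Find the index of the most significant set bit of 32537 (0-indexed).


0b111111100011001. Highest set bit at position 14

14


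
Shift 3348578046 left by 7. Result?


0b11000111100101110011111011111110 << 7 = 0b110001111001011100111110111111100000000 = 428617989888

428617989888


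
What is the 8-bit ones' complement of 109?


109 ^ 255 = 146

146


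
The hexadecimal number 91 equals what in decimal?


91 hex = 145 decimal

145


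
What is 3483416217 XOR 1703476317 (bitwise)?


0b11001111101000001011011010011001 ^ 0b1100101100010001111110001011101 = 0b10101010001010000100101011000100 = 2854767300

2854767300


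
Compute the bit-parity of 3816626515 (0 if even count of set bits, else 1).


0b11100011011111010001100101010011 has 18 ones => parity 0

0


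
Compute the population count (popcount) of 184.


0b10111000 has 4 set bits

4


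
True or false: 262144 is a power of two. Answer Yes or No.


0b1000000000000000000. Only one bit set => Yes

Yes


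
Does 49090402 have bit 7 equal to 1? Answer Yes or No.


0b10111011010000111101100010, bit 7 = 0. No

No


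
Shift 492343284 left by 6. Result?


0b11101010110001000111111110100 << 6 = 0b11101010110001000111111110100000000 = 31509970176

31509970176


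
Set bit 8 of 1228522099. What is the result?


1228522099 | (1 << 8) = 1228522099 | 256 = 1228522355

1228522355


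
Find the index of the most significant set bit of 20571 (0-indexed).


0b101000001011011. Highest set bit at position 14

14


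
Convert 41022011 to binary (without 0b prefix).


41022011 = 10011100011111001000111011 in binary

10011100011111001000111011


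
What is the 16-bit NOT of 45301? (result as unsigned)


~0b1011000011110101 = 0b100111100001010 = 20234 (16-bit unsigned)

20234


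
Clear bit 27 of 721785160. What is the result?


721785160 & ~(1 << 27) = 587567432

587567432


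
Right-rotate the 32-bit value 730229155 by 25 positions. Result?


Rotate 0b101011100001100110100110100011 right by 25 (32-bit) = 0b11000011001101001101000110010101 = 3275018645

3275018645


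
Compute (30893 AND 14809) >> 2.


Step 1: 30893 & 14809 = 14473
Step 2: 14473 >> 2 = 3618

3618


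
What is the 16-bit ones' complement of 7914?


7914 ^ 65535 = 57621

57621


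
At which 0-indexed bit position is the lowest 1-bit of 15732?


0b11110101110100. Lowest set bit at position 2

2


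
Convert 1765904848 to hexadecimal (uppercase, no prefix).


1765904848 = 694191D0 hex

694191D0


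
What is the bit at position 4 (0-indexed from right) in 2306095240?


0b10001001011101000011100010001000, position 4 = 0

0


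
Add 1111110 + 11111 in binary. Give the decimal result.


1111110 + 11111 = 10011101 = 157

157


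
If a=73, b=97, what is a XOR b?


73 ^ 97 = 40

40


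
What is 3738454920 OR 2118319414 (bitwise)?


0b11011110110101000100101110001000 | 0b1111110010000101111110100110110 = 0b11111110110101101111111110111110 = 4275503038

4275503038


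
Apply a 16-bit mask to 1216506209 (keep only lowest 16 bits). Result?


1216506209 & 65535 = 26977

26977


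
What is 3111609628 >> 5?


0b10111001011101110110010100011100 >> 5 = 0b101110010111011101100101000 = 97237800

97237800


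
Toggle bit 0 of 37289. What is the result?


37289 ^ (1 << 0) = 37289 ^ 1 = 37288

37288


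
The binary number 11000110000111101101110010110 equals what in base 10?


11000110000111101101110010110 in decimal = 415488918

415488918


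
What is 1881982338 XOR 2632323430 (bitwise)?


0b1110000001011001100010110000010 ^ 0b10011100111001100001000101100110 = 0b11101100110010101101010011100100 = 3972715748

3972715748


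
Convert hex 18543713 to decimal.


18543713 hex = 408172307 decimal

408172307


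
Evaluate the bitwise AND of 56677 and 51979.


0b1101110101100101 & 0b1100101100001011 = 0b1100100100000001 = 51457

51457


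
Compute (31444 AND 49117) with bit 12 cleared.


Step 1: 31444 & 49117 = 15060
Step 2: 15060 & ~(1 << 12) = 10964

10964


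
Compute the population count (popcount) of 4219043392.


0b11111011011110010111111001000000 has 19 set bits

19


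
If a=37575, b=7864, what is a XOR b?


37575 ^ 7864 = 35967

35967


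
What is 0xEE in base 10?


EE hex = 238 decimal

238


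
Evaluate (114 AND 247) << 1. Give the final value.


Step 1: 114 & 247 = 114
Step 2: 114 << 1 = 228

228


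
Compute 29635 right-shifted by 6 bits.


0b111001111000011 >> 6 = 0b111001111 = 463

463


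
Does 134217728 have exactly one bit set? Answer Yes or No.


0b1000000000000000000000000000. Only one bit set => Yes

Yes


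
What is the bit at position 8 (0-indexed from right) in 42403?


0b1010010110100011, position 8 = 1

1


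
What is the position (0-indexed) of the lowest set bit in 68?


0b1000100. Lowest set bit at position 2

2


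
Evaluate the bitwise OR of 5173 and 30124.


0b1010000110101 | 0b111010110101100 = 0b111010110111101 = 30141

30141


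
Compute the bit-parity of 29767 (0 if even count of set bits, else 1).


0b111010001000111 has 8 ones => parity 0

0


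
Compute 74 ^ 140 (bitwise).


0b1001010 ^ 0b10001100 = 0b11000110 = 198

198


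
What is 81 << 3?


0b1010001 << 3 = 0b1010001000 = 648

648


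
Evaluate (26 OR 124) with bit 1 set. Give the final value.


Step 1: 26 | 124 = 126
Step 2: 126 | (1 << 1) = 126 | 2 = 126

126


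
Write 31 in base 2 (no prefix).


31 = 11111 in binary

11111


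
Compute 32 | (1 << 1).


32 | (1 << 1) = 32 | 2 = 34

34


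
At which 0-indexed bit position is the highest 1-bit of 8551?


0b10000101100111. Highest set bit at position 13

13


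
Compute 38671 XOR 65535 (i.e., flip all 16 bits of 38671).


38671 ^ 65535 = 26864

26864


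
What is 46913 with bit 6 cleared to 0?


46913 & ~(1 << 6) = 46849

46849


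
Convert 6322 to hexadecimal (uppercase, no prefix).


6322 = 18B2 hex

18B2


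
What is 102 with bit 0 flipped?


102 ^ (1 << 0) = 102 ^ 1 = 103

103


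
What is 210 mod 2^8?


210 & 255 = 210

210


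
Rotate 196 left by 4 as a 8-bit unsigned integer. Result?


Rotate 0b11000100 left by 4 (8-bit) = 0b1001100 = 76

76


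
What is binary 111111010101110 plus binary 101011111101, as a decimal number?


111111010101110 + 101011111101 = 1000100110101011 = 35243

35243


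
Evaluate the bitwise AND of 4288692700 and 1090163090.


0b11111111101000000100000111011100 & 0b1000000111110101001000110010010 = 0b1000000101000000000000110010000 = 1084227984

1084227984


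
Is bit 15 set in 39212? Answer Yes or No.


0b1001100100101100, bit 15 = 1. Yes

Yes


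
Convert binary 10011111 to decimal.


10011111 in decimal = 159

159


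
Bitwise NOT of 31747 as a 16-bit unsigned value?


~0b111110000000011 = 0b1000001111111100 = 33788 (16-bit unsigned)

33788


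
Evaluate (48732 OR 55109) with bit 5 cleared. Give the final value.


Step 1: 48732 | 55109 = 65373
Step 2: 65373 & ~(1 << 5) = 65373

65373


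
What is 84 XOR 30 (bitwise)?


0b1010100 ^ 0b11110 = 0b1001010 = 74

74


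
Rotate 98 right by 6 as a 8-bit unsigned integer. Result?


Rotate 0b1100010 right by 6 (8-bit) = 0b10001001 = 137

137


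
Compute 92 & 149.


0b1011100 & 0b10010101 = 0b10100 = 20

20


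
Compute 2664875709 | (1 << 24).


2664875709 | (1 << 24) = 2664875709 | 16777216 = 2681652925

2681652925


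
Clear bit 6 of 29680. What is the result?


29680 & ~(1 << 6) = 29616

29616


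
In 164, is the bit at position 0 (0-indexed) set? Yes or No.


0b10100100, bit 0 = 0. No

No


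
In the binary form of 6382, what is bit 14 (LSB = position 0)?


0b1100011101110, position 14 = 0

0


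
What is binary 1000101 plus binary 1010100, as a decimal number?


1000101 + 1010100 = 10011001 = 153

153


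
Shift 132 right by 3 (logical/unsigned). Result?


0b10000100 >> 3 = 0b10000 = 16

16


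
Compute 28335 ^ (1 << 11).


28335 ^ (1 << 11) = 28335 ^ 2048 = 26287

26287


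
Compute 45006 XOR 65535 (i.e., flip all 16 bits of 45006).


45006 ^ 65535 = 20529

20529


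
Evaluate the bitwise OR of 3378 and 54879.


0b110100110010 | 0b1101011001011111 = 0b1101111101111111 = 57215

57215


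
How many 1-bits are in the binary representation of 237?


0b11101101 has 6 set bits

6


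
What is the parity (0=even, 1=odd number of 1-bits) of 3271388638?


0b11000010111111010110110111011110 has 21 ones => parity 1

1


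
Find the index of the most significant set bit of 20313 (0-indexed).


0b100111101011001. Highest set bit at position 14

14


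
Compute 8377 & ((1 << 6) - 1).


8377 & 63 = 57

57


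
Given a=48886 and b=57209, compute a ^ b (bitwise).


48886 ^ 57209 = 24975

24975


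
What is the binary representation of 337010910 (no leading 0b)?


337010910 = 10100000101100110000011011110 in binary

10100000101100110000011011110


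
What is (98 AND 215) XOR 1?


Step 1: 98 & 215 = 66
Step 2: 66 ^ 1 = 67

67


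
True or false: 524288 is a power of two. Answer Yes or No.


0b10000000000000000000. Only one bit set => Yes

Yes


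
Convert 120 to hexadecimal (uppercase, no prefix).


120 = 78 hex

78


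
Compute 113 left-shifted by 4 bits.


0b1110001 << 4 = 0b11100010000 = 1808

1808


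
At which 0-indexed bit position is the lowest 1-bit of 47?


0b101111. Lowest set bit at position 0

0


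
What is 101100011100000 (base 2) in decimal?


101100011100000 in decimal = 22752

22752


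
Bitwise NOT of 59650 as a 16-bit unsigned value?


~0b1110100100000010 = 0b1011011111101 = 5885 (16-bit unsigned)

5885


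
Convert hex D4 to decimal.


D4 hex = 212 decimal

212


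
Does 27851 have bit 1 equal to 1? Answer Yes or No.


0b110110011001011, bit 1 = 1. Yes

Yes


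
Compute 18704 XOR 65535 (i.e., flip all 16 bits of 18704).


18704 ^ 65535 = 46831

46831


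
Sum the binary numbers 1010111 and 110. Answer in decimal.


1010111 + 110 = 1011101 = 93

93


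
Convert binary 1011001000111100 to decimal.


1011001000111100 in decimal = 45628

45628


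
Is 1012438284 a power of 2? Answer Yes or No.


0b111100010110001001010100001100. Multiple bits set => No

No


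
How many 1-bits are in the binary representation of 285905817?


0b10001000010101001001110011001 has 12 set bits

12


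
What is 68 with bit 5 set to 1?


68 | (1 << 5) = 68 | 32 = 100

100


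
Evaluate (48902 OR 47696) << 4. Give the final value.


Step 1: 48902 | 47696 = 48982
Step 2: 48982 << 4 = 783712

783712


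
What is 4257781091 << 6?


0b11111101110010001001010101100011 << 6 = 0b11111101110010001001010101100011000000 = 272497989824

272497989824


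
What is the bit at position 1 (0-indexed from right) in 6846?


0b1101010111110, position 1 = 1

1


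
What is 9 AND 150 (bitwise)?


0b1001 & 0b10010110 = 0b0 = 0

0


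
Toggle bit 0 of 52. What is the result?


52 ^ (1 << 0) = 52 ^ 1 = 53

53


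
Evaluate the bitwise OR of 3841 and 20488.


0b111100000001 | 0b101000000001000 = 0b101111100001001 = 24329

24329


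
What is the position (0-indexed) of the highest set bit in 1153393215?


0b1000100101111110110001000111111. Highest set bit at position 30

30


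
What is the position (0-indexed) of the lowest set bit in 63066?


0b1111011001011010. Lowest set bit at position 1

1


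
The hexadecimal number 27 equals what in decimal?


27 hex = 39 decimal

39


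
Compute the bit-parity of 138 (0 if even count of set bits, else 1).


0b10001010 has 3 ones => parity 1

1


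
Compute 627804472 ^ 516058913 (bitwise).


0b100101011010111000100100111000 ^ 0b11110110000100110111100100001 = 0b111011101010011110011000011001 = 1000990233

1000990233


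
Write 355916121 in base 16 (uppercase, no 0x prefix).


355916121 = 1536D959 hex

1536D959


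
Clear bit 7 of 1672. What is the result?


1672 & ~(1 << 7) = 1544

1544


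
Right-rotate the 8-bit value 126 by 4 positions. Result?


Rotate 0b1111110 right by 4 (8-bit) = 0b11100111 = 231

231


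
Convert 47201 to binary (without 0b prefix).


47201 = 1011100001100001 in binary

1011100001100001


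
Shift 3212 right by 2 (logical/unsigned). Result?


0b110010001100 >> 2 = 0b1100100011 = 803

803


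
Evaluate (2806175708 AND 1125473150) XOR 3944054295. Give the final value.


Step 1: 2806175708 & 1125473150 = 50352988
Step 2: 50352988 ^ 3944054295 = 3893701963

3893701963


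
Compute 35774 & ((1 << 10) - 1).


35774 & 1023 = 958

958


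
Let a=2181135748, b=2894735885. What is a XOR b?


2181135748 ^ 2894735885 = 780883849

780883849


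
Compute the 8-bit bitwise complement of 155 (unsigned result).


~0b10011011 = 0b1100100 = 100 (8-bit unsigned)

100


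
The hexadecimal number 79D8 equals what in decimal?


79D8 hex = 31192 decimal

31192


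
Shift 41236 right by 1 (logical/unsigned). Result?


0b1010000100010100 >> 1 = 0b101000010001010 = 20618

20618


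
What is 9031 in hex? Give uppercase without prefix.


9031 = 2347 hex

2347


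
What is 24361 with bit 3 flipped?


24361 ^ (1 << 3) = 24361 ^ 8 = 24353

24353


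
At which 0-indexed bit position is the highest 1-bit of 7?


0b111. Highest set bit at position 2

2


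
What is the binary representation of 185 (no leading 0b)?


185 = 10111001 in binary

10111001


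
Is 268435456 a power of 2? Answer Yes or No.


0b10000000000000000000000000000. Only one bit set => Yes

Yes


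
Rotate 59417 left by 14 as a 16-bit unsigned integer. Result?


Rotate 0b1110100000011001 left by 14 (16-bit) = 0b111101000000110 = 31238

31238


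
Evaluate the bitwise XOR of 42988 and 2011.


0b1010011111101100 ^ 0b11111011011 = 0b1010000000110111 = 41015

41015


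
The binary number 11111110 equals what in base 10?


11111110 in decimal = 254

254


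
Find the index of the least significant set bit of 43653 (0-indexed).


0b1010101010000101. Lowest set bit at position 0

0


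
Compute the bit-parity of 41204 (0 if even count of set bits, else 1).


0b1010000011110100 has 7 ones => parity 1

1
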